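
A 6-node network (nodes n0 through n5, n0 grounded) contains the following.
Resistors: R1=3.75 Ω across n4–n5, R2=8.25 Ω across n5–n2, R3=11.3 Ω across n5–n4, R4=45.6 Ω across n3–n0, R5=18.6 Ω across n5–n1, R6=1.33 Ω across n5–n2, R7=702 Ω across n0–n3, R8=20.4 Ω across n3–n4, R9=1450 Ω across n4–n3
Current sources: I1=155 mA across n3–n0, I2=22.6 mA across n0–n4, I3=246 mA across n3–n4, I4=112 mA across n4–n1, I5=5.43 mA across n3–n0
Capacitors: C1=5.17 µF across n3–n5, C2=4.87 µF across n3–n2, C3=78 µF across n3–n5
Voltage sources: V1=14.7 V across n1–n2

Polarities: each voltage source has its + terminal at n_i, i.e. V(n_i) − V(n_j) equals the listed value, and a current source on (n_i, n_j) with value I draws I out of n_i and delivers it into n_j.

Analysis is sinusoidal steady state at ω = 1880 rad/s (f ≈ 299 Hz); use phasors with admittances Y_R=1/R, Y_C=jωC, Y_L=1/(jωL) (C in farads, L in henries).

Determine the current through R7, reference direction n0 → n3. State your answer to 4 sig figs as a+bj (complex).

0.008407+0.000j A

Apply KCL at each of the 5 non-ground nodes and solve the resulting linear system.
Node n1: branches {R5, I4, V1} → V_1 = 8.462-1.396j
Node n2: branches {R2, R6, C2, V1} → V_2 = -6.238-1.396j
Node n3: branches {I1, C1, R4, I3, C2, I5, R7, R8, R9, C3} → V_3 = -5.902+0.000j
Node n4: branches {R1, I2, R3, I3, I4, R8, R9} → V_4 = -5.155-1.227j
Node n5: branches {R1, R2, C1, R3, R5, R6, C3} → V_5 = -5.492-1.399j
Source currents: i(V1)=-0.6382-0.0001784j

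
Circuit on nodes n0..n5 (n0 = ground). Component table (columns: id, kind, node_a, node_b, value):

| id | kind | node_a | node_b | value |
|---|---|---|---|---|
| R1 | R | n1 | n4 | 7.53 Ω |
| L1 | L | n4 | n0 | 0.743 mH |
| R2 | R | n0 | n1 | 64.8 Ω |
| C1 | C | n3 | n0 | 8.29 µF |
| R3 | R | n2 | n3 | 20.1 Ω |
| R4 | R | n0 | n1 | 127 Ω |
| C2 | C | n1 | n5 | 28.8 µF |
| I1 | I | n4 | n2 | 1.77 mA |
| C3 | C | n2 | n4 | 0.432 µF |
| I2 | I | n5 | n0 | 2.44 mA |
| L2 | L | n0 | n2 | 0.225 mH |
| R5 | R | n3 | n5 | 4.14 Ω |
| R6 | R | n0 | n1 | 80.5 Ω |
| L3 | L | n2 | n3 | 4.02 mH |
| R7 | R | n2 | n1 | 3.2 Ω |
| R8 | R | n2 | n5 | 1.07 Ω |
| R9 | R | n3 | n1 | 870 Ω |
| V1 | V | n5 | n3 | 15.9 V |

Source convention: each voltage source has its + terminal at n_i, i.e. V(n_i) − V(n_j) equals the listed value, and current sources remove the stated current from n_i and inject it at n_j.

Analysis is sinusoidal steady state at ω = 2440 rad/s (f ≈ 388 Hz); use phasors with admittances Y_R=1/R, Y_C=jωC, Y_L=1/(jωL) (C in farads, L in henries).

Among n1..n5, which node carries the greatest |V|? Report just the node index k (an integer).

3

Apply KCL at each of the 5 non-ground nodes and solve the resulting linear system.
Node n1: branches {R1, R2, R4, C2, R6, R7, R9} → V_1 = 0.05589+0.07549j
Node n2: branches {R3, I1, C3, L2, L3, R7, R8} → V_2 = -0.1633-0.02118j
Node n3: branches {C1, R3, R5, L3, R9, V1} → V_3 = -15.24-1.311j
Node n4: branches {R1, L1, I1, C3} → V_4 = -0.01456+0.01382j
Node n5: branches {C2, I2, R5, R8, V1} → V_5 = 0.6634-1.311j
Source currents: i(V1)=-4.713+1.163j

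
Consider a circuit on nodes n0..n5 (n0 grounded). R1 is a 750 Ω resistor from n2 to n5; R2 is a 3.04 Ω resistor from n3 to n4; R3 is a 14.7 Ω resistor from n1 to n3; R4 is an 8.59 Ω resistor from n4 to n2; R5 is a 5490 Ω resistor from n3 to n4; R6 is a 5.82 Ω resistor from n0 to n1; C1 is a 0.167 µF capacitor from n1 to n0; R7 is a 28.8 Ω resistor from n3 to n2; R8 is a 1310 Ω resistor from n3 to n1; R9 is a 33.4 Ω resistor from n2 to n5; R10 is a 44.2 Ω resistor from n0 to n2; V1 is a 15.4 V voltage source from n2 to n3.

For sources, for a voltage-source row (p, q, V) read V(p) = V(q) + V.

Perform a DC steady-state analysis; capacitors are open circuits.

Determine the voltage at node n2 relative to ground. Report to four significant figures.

Element admittances at DC:
  Y(R1) = 0.001333 S between n2,n5
  Y(R2) = 0.3289 S between n3,n4
  Y(R3) = 0.06803 S between n1,n3
  Y(R4) = 0.1164 S between n4,n2
  Y(R5) = 0.0001821 S between n3,n4
  Y(R6) = 0.1718 S between n0,n1
  Y(C1) = 0.000 S between n1,n0
  Y(R7) = 0.03472 S between n3,n2
  Y(R8) = 0.0007634 S between n3,n1
  Y(R9) = 0.02994 S between n2,n5
  Y(R10) = 0.02262 S between n0,n2
  V1: constraint V(n2)−V(n3) = 15.4
Assemble and solve the 6×6 MNA system:
  V(n1)=-1.388  V(n2)=10.54  V(n3)=-4.856  V(n4)=-0.8323  V(n5)=10.54
  i(V1)=-2.098

10.54 V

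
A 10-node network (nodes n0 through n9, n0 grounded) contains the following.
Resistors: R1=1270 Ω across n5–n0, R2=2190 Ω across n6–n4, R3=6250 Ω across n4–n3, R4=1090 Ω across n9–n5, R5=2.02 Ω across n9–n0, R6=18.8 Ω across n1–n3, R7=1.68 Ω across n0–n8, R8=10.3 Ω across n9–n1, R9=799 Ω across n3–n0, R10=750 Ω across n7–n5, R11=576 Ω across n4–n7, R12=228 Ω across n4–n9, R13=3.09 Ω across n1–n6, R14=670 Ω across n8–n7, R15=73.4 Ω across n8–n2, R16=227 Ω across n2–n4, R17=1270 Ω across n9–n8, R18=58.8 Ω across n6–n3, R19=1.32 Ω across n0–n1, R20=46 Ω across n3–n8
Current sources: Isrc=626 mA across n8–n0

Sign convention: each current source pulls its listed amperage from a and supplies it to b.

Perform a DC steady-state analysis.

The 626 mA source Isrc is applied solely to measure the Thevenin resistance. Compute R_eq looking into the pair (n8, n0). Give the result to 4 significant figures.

R_eq = 1.626 Ω

Apply KCL at each of the 9 non-ground nodes and solve the resulting linear system.
Node n1: branches {R6, R8, R13, R19} → V_1 = -0.02023
Node n2: branches {R15, R16} → V_2 = -0.8782
Node n3: branches {R3, R6, R9, R18, R20} → V_3 = -0.2553
Node n4: branches {R2, R3, R11, R12, R16} → V_4 = -0.4454
Node n5: branches {R1, R4, R10} → V_5 = -0.2559
Node n6: branches {R2, R13, R18} → V_6 = -0.03252
Node n7: branches {R10, R11, R14} → V_7 = -0.5774
Node n8: branches {R7, R14, R15, R17, R20, Isrc} → V_8 = -1.018
Node n9: branches {R4, R5, R8, R12, R17} → V_9 = -0.008281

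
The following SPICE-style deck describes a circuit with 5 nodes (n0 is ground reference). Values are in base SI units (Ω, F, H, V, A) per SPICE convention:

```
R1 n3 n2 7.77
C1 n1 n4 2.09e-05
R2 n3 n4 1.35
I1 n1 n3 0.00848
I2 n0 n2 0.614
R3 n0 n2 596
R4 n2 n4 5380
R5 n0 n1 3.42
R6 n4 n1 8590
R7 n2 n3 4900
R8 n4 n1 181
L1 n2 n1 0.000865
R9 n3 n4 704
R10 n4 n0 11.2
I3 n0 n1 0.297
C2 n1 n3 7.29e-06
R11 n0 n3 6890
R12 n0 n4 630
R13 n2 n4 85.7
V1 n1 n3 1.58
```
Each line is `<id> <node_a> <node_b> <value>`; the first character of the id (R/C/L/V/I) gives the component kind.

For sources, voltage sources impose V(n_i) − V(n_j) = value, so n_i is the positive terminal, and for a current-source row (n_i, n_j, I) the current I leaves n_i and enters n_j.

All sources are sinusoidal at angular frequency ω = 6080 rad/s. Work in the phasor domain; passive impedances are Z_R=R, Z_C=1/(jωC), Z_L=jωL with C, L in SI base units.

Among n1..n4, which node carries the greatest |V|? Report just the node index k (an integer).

MNA unknowns: 4 node voltages V₁..V_4 plus 1 source current (V1)
R1: Y=0.1287+0.000j on G[3,2]
C1: Y=0.000+0.1271j on G[1,4]
R2: Y=0.7407+0.000j on G[3,4]
I1: z[1]−=0.00848, z[3]+=0.00848
I2: z[0]−=0.614, z[2]+=0.614
R3: Y=0.001678+0.000j on G[0,2]
R4: Y=0.0001859+0.000j on G[2,4]
R5: Y=0.2924+0.000j on G[0,1]
R6: Y=0.0001164+0.000j on G[4,1]
R7: Y=0.0002041+0.000j on G[2,3]
R8: Y=0.005525+0.000j on G[4,1]
L1: Y=0.000-0.1901j on G[2,1]
R9: Y=0.001420+0.000j on G[3,4]
R10: Y=0.08929+0.000j on G[4,0]
I3: z[0]−=0.297, z[1]+=0.297
C2: Y=0.000+0.04432j on G[1,3]
R11: Y=0.0001451+0.000j on G[0,3]
R12: Y=0.001587+0.000j on G[0,4]
R13: Y=0.01167+0.000j on G[2,4]
V1: row V1−V3=1.58, i_V1 at 1,3
solve → V1=2.744-0.06881j, V2=3.708+1.242j, V3=1.164-0.06881j, V4=1.126+0.1986j
aux → i_V1=-0.3077-0.4374j

2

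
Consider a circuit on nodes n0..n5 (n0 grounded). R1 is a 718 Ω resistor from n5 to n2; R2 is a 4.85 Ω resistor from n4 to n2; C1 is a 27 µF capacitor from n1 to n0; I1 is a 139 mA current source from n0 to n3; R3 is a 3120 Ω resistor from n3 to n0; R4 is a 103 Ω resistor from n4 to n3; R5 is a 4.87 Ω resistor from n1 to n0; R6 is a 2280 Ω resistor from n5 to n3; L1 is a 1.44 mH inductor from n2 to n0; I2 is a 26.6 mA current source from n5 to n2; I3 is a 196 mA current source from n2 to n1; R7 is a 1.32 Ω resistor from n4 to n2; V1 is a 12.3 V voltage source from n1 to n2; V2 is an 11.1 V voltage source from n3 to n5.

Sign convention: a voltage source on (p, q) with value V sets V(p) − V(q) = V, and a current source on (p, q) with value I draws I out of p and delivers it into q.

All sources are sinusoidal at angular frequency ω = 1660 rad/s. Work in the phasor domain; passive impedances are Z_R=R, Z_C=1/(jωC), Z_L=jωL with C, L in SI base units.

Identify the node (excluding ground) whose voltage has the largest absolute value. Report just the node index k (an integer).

Element admittances at ω=1660 rad/s:
  Y(R1) = 0.001393+0.000j S between n5,n2
  Y(R2) = 0.2062+0.000j S between n4,n2
  Y(C1) = 0.000+0.04482j S between n1,n0
  I1: injects 0.139 A into n3 (from n0)
  Y(R3) = 0.0003205+0.000j S between n3,n0
  Y(R4) = 0.009709+0.000j S between n4,n3
  Y(R5) = 0.2053+0.000j S between n1,n0
  Y(R6) = 0.0004386+0.000j S between n5,n3
  Y(L1) = 0.000-0.4183j S between n2,n0
  I2: injects 0.0266 A into n2 (from n5)
  I3: injects 0.196 A into n1 (from n2)
  Y(R7) = 0.7576+0.000j S between n4,n2
  V1: constraint V(n1)−V(n2) = 12.3
  V2: constraint V(n3)−V(n5) = 11.1
Assemble and solve the 7×7 MNA system:
  V(n1)=10.73-5.534j  V(n2)=-1.571-5.534j  V(n3)=9.763-5.378j  V(n4)=-1.458-5.533j  V(n5)=-1.337-5.378j
  i(V1)=-2.255+0.6555j  i(V2)=0.02206+0.0002181j

1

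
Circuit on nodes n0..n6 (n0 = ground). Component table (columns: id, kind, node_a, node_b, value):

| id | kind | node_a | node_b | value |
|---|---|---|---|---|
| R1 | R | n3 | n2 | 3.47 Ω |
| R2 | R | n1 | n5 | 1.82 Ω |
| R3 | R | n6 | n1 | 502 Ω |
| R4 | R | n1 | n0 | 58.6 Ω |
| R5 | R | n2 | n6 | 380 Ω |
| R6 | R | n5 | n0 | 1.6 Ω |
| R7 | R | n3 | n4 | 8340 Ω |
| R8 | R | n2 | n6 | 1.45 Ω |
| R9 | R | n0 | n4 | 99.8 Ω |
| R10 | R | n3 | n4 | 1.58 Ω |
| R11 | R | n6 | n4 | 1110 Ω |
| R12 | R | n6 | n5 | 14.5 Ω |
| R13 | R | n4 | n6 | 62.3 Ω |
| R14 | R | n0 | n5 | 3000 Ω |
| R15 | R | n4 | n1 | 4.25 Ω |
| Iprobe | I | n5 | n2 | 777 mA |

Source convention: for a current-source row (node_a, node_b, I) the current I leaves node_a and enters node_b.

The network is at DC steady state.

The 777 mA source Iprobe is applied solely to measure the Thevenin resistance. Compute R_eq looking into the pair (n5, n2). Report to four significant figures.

R_eq = 6.279 Ω

MNA unknowns: 6 node voltages V₁..V_6
R1: Y=0.2882 on G[3,2]
R2: Y=0.5495 on G[1,5]
R3: Y=0.001992 on G[6,1]
R4: Y=0.01706 on G[1,0]
R5: Y=0.002632 on G[2,6]
R6: Y=0.6250 on G[5,0]
R7: Y=0.0001199 on G[3,4]
R8: Y=0.6897 on G[2,6]
R9: Y=0.01002 on G[0,4]
R10: Y=0.6329 on G[3,4]
R11: Y=0.0009009 on G[6,4]
R12: Y=0.06897 on G[6,5]
R13: Y=0.01605 on G[4,6]
R14: Y=0.0003333 on G[0,5]
R15: Y=0.2353 on G[4,1]
Iprobe: z[5]−=0.777, z[2]+=0.777
solve → V1=0.7313, V2=4.817, V3=3.297, V4=2.606, V5=-0.06171, V6=4.327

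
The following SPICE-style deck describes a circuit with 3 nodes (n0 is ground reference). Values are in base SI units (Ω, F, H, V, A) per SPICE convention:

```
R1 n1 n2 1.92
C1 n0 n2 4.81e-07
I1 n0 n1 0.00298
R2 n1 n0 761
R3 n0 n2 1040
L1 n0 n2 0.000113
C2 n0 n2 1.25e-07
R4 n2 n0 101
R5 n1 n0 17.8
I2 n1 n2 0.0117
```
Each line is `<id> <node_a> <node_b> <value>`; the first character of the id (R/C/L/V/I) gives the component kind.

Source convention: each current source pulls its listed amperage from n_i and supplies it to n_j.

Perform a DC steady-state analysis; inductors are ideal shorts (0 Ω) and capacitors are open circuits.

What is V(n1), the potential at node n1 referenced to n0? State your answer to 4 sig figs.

-0.01508 V

MNA unknowns: 2 node voltages V₁..V_2 plus 1 source current (L1)
R1: Y=0.5208 on G[1,2]
C1: Y=0.000 on G[0,2]
I1: z[0]−=0.00298, z[1]+=0.00298
R2: Y=0.001314 on G[1,0]
R3: Y=0.0009615 on G[0,2]
L1: row V0−V2=0, i_L1 at 0,2
C2: Y=0.000 on G[0,2]
R4: Y=0.009901 on G[2,0]
R5: Y=0.05618 on G[1,0]
I2: z[1]−=0.0117, z[2]+=0.0117
solve → V1=-0.01508, V2=0.000
aux → i_L1=-0.003847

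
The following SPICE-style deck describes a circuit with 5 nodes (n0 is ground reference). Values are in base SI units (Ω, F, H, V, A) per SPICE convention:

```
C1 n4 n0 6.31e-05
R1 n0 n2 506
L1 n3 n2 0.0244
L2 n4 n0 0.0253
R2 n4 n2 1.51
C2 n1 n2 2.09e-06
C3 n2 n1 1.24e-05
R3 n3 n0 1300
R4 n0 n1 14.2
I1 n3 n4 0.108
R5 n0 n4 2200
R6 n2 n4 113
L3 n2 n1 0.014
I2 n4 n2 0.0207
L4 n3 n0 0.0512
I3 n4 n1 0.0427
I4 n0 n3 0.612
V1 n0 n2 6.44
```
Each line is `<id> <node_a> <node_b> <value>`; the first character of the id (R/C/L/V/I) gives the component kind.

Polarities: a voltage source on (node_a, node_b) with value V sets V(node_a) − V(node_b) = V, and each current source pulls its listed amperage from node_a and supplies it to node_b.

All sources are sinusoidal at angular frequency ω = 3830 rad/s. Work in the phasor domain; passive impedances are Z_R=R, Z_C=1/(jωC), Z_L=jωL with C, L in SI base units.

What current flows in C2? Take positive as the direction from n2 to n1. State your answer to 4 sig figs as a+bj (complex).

Apply KCL at each of the 4 non-ground nodes and solve the resulting linear system.
Node n1: branches {C2, C3, R4, L3, I3} → V_1 = -0.9081-2.894j
Node n2: branches {R1, L1, R2, C2, C3, R6, L3, I2, V1} → V_2 = -6.440+0.000j
Node n3: branches {L1, R3, I1, L4, I4} → V_3 = -2.802+32.03j
Node n4: branches {C1, L2, R2, I1, R5, R6, I2, I3} → V_4 = -5.694+1.961j
Source currents: i(V1)=-0.9838-1.481j

-0.02317-0.04428j A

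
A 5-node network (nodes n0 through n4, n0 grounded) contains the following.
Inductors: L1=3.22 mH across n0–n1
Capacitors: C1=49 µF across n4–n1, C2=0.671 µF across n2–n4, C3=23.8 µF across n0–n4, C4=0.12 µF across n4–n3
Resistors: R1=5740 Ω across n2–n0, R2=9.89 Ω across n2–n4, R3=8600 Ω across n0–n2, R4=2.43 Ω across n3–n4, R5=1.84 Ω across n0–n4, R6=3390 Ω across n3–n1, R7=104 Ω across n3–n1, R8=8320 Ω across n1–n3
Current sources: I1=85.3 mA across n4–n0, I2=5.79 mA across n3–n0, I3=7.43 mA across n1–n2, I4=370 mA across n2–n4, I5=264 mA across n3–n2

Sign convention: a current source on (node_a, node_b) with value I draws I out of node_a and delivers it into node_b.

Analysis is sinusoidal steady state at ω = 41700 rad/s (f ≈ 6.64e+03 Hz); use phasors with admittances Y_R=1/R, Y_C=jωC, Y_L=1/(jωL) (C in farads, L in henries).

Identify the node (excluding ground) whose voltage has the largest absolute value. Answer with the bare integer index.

2

Apply KCL at each of the 4 non-ground nodes and solve the resulting linear system.
Node n1: branches {L1, C1, I3, R6, R7, R8} → V_1 = -0.03923+0.07774j
Node n2: branches {R1, C2, R2, R3, I3, I4, I5} → V_2 = -0.9423+0.3197j
Node n3: branches {C4, R4, I2, R6, R7, R8, I5} → V_3 = -0.6790+0.07845j
Node n4: branches {C1, C2, C3, R2, I1, C4, R4, R5, I4} → V_4 = -0.03909+0.07068j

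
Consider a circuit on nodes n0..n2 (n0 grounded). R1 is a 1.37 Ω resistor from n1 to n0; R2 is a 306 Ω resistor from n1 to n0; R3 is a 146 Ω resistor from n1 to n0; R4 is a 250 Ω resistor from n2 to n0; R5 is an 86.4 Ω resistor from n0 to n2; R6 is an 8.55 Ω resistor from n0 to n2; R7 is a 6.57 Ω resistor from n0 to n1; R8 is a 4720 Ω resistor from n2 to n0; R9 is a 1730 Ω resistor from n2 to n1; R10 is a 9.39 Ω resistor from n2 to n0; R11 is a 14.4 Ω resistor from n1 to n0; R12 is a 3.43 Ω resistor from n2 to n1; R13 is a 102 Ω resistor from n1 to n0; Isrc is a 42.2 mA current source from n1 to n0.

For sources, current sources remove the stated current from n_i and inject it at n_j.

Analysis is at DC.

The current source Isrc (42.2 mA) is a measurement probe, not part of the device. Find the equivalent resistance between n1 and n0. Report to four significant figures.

MNA unknowns: 2 node voltages V₁..V_2
R1: Y=0.7299 on G[1,0]
R2: Y=0.003268 on G[1,0]
R3: Y=0.006849 on G[1,0]
R4: Y=0.004000 on G[2,0]
R5: Y=0.01157 on G[0,2]
R6: Y=0.1170 on G[0,2]
R7: Y=0.1522 on G[0,1]
R8: Y=0.0002119 on G[2,0]
R9: Y=0.0005780 on G[2,1]
R10: Y=0.1065 on G[2,0]
R11: Y=0.06944 on G[1,0]
R12: Y=0.2915 on G[2,1]
R13: Y=0.009804 on G[1,0]
Isrc: z[1]−=0.0422, z[0]+=0.0422
solve → V1=-0.03826, V2=-0.02103

R_eq = 0.9066 Ω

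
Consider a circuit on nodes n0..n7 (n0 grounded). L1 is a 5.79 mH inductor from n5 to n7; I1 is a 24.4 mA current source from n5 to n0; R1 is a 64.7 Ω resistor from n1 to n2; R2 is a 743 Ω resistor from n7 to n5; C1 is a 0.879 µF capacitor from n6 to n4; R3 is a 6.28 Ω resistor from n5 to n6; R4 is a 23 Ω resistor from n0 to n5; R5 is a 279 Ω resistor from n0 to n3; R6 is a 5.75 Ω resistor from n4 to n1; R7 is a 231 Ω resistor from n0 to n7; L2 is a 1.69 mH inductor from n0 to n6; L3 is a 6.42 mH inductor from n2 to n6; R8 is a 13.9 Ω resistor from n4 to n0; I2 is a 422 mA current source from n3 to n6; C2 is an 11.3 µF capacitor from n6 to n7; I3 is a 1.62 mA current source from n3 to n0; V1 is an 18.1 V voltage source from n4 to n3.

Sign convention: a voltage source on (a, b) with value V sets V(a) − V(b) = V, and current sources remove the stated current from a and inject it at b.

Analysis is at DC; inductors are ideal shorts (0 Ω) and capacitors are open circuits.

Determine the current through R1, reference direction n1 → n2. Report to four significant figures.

Element admittances at DC:
  L1: short n5↔n7 (DC inductor)
  I1: injects 0.0244 A into n0 (from n5)
  Y(R1) = 0.01546 S between n1,n2
  Y(R2) = 0.001346 S between n7,n5
  Y(C1) = 0.000 S between n6,n4
  Y(R3) = 0.1592 S between n5,n6
  Y(R4) = 0.04348 S between n0,n5
  Y(R5) = 0.003584 S between n0,n3
  Y(R6) = 0.1739 S between n4,n1
  Y(R7) = 0.004329 S between n0,n7
  L2: short n0↔n6 (DC inductor)
  L3: short n2↔n6 (DC inductor)
  Y(R8) = 0.07194 S between n4,n0
  I2: injects 0.422 A into n6 (from n3)
  Y(C2) = 0.000 S between n6,n7
  I3: injects 0.00162 A into n0 (from n3)
  V1: constraint V(n4)−V(n3) = 18.1
Assemble and solve the 11×11 MNA system:
  V(n1)=-3.672  V(n2)=0.000  V(n3)=-22.10  V(n4)=-3.998  V(n5)=-0.1178  V(n6)=0.000  V(n7)=-0.1178
  i(L1)=-0.0005102  i(L2)=-0.3465  i(L3)=-0.05676  i(V1)=0.3444

-0.05676 A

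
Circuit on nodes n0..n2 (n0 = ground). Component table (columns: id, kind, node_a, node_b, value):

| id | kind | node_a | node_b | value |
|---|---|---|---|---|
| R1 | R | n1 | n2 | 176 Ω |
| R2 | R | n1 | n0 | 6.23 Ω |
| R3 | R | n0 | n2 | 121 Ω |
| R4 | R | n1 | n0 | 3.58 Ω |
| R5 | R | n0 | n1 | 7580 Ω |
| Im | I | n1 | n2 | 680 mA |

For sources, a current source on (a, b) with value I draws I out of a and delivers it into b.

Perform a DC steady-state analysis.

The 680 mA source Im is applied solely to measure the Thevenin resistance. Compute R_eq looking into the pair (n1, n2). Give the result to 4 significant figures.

R_eq = 72.50 Ω

MNA unknowns: 2 node voltages V₁..V_2
R1: Y=0.005682 on G[1,2]
R2: Y=0.1605 on G[1,0]
R3: Y=0.008264 on G[0,2]
R4: Y=0.2793 on G[1,0]
R5: Y=0.0001319 on G[0,1]
Im: z[1]−=0.68, z[2]+=0.68
solve → V1=-0.9089, V2=48.39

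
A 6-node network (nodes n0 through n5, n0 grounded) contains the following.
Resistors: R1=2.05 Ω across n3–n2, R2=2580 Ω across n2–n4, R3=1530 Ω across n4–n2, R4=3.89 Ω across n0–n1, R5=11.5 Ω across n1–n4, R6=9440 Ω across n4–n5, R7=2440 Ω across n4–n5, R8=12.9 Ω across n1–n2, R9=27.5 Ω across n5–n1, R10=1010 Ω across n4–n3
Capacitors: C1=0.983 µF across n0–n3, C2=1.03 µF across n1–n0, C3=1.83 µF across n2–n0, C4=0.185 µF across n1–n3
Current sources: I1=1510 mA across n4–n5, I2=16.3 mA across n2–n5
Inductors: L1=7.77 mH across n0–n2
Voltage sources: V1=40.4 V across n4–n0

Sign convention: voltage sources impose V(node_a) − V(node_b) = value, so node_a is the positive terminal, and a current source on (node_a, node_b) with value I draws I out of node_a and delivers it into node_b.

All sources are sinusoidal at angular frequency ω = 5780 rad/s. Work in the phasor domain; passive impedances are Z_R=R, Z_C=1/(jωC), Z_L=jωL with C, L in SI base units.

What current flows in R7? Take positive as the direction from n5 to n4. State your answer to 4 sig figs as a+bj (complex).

MNA unknowns: 5 node voltages V₁..V_5 plus 1 source current (V1)
R1: Y=0.4878+0.000j on G[3,2]
R2: Y=0.0003876+0.000j on G[2,4]
R3: Y=0.0006536+0.000j on G[4,2]
C1: Y=0.000+0.005682j on G[0,3]
I1: z[4]−=1.51, z[5]+=1.51
R4: Y=0.2571+0.000j on G[0,1]
R5: Y=0.08696+0.000j on G[1,4]
C2: Y=0.000+0.005953j on G[1,0]
R6: Y=0.0001059+0.000j on G[4,5]
C3: Y=0.000+0.01058j on G[2,0]
R7: Y=0.0004098+0.000j on G[4,5]
R8: Y=0.07752+0.000j on G[1,2]
C4: Y=0.000+0.001069j on G[1,3]
I2: z[2]−=0.0163, z[5]+=0.0163
R9: Y=0.03636+0.000j on G[5,1]
L1: Y=0.000-0.02227j on G[0,2]
R10: Y=0.0009901+0.000j on G[4,3]
V1: row V4−V0=40.4, i_V1 at 4,0
solve → V1=14.70+0.001448j, V2=15.07+1.131j, V3=15.13+0.9520j, V4=40.40+0.000j, V5=56.45+0.001428j
aux → i_V1=-3.788+0.002247j

0.006577+5.852e-07j A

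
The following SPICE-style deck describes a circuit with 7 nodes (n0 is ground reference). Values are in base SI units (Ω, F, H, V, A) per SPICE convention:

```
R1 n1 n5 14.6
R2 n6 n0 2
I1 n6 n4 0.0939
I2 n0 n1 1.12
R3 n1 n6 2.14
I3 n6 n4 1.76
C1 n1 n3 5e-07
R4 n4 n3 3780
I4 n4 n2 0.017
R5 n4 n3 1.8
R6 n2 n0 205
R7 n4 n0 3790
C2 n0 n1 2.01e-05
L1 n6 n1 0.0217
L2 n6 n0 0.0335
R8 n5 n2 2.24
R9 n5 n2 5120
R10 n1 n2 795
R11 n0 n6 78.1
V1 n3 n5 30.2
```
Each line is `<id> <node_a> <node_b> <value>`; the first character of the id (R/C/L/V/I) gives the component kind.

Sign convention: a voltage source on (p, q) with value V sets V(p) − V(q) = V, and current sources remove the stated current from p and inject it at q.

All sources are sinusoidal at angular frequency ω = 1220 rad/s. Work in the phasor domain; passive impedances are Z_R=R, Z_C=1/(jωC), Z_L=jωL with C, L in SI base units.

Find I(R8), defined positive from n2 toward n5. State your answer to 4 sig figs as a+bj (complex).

Apply KCL at each of the 6 non-ground nodes and solve the resulting linear system.
Node n1: branches {R1, I2, R3, C1, C2, L1, R10} → V_1 = 7.834-0.2008j
Node n2: branches {I4, R6, R8, R9, R10} → V_2 = 31.59-0.6221j
Node n3: branches {C1, R4, R5, V1} → V_3 = 62.16-0.6301j
Node n4: branches {I1, I3, R4, I4, R5, R7} → V_4 = 65.43-0.6298j
Node n5: branches {R1, R8, R9, V1} → V_5 = 31.96-0.6301j
Node n6: branches {R2, I1, R3, I3, L1, L2, R11} → V_6 = 1.854-0.2799j
Source currents: i(V1)=1.819-0.03297j

-0.1669+0.003563j A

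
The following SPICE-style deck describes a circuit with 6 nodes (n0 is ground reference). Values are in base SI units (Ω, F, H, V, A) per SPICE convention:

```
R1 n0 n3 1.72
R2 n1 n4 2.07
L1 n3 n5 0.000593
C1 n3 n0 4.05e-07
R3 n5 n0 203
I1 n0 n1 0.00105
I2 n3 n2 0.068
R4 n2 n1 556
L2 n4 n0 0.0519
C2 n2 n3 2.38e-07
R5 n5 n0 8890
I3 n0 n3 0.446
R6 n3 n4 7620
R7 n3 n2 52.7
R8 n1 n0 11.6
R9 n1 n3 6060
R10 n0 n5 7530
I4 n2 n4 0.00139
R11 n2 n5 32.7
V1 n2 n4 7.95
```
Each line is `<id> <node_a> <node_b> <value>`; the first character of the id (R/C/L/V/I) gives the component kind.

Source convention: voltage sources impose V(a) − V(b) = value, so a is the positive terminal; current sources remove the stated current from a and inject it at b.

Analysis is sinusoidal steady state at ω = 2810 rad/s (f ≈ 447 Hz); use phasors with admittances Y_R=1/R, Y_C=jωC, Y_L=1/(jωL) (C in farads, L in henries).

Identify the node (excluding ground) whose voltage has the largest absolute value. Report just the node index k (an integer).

2

Element admittances at ω=2810 rad/s:
  Y(R1) = 0.5814+0.000j S between n0,n3
  Y(R2) = 0.4831+0.000j S between n1,n4
  Y(L1) = 0.000-0.6001j S between n3,n5
  Y(C1) = 0.000+0.001138j S between n3,n0
  Y(R3) = 0.004926+0.000j S between n5,n0
  I1: injects 0.00105 A into n1 (from n0)
  I2: injects 0.068 A into n2 (from n3)
  Y(R4) = 0.001799+0.000j S between n2,n1
  Y(L2) = 0.000-0.006857j S between n4,n0
  Y(C2) = 0.000+0.0006688j S between n2,n3
  Y(R5) = 0.0001125+0.000j S between n5,n0
  I3: injects 0.446 A into n3 (from n0)
  Y(R6) = 0.0001312+0.000j S between n3,n4
  Y(R7) = 0.01898+0.000j S between n3,n2
  Y(R8) = 0.08621+0.000j S between n1,n0
  Y(R9) = 0.0001650+0.000j S between n1,n3
  Y(R10) = 0.0001328+0.000j S between n0,n5
  I4: injects 0.00139 A into n4 (from n2)
  Y(R11) = 0.03058+0.000j S between n2,n5
  V1: constraint V(n2)−V(n4) = 7.95
Assemble and solve the 6×6 MNA system:
  V(n1)=-1.866-0.08498j  V(n2)=5.719-0.1001j  V(n3)=1.037-0.01762j  V(n4)=-2.231-0.1001j  V(n5)=1.055+0.2110j
  i(V1)=-0.1786+0.007975j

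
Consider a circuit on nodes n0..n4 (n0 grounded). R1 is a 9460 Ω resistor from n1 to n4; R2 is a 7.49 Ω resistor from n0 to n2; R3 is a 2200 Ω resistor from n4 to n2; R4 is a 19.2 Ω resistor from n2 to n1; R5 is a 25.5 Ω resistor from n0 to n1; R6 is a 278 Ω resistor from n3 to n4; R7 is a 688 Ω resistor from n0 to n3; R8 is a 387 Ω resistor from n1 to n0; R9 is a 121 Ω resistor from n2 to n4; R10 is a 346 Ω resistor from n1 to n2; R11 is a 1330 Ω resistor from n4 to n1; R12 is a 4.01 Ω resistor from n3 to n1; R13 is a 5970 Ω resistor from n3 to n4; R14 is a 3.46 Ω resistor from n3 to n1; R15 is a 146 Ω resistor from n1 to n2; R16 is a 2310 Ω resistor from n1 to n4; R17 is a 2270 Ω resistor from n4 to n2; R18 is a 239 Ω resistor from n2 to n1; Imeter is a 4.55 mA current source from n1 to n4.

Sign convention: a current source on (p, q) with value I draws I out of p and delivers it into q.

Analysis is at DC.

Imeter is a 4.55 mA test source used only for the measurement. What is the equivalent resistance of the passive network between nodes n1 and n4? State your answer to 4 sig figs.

Element admittances at DC:
  Y(R1) = 0.0001057 S between n1,n4
  Y(R2) = 0.1335 S between n0,n2
  Y(R3) = 0.0004545 S between n4,n2
  Y(R4) = 0.05208 S between n2,n1
  Y(R5) = 0.03922 S between n0,n1
  Y(R6) = 0.003597 S between n3,n4
  Y(R7) = 0.001453 S between n0,n3
  Y(R8) = 0.002584 S between n1,n0
  Y(R9) = 0.008264 S between n2,n4
  Y(R10) = 0.002890 S between n1,n2
  Y(R11) = 0.0007519 S between n4,n1
  Y(R12) = 0.2494 S between n3,n1
  Y(R13) = 0.0001675 S between n3,n4
  Y(R14) = 0.2890 S between n3,n1
  Y(R15) = 0.006849 S between n1,n2
  Y(R16) = 0.0004329 S between n1,n4
  Y(R17) = 0.0004405 S between n4,n2
  Y(R18) = 0.004184 S between n2,n1
  Imeter: injects 0.00455 A into n4 (from n1)
Assemble and solve the 4×4 MNA system:
  V(n1)=-0.02181  V(n2)=0.007039  V(n3)=-0.01940  V(n4)=0.3175

R_eq = 74.58 Ω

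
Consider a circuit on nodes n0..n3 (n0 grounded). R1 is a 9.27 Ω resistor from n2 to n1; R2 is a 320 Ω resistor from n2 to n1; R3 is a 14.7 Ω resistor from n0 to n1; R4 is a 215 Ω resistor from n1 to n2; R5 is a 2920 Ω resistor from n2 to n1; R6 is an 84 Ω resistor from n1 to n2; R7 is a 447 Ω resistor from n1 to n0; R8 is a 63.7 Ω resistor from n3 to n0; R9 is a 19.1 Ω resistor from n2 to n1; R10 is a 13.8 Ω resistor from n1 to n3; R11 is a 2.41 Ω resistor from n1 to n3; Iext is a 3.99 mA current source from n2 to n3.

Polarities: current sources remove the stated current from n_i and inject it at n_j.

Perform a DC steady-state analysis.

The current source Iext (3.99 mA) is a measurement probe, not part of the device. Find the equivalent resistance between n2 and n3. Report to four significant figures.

R_eq = 7.547 Ω

Apply KCL at each of the 3 non-ground nodes and solve the resulting linear system.
Node n1: branches {R1, R2, R3, R4, R5, R6, R7, R9, R10, R11} → V_1 = -0.001457
Node n2: branches {R1, R2, R4, R5, R6, R9, Iext} → V_2 = -0.02359
Node n3: branches {R8, R10, R11, Iext} → V_3 = 0.006520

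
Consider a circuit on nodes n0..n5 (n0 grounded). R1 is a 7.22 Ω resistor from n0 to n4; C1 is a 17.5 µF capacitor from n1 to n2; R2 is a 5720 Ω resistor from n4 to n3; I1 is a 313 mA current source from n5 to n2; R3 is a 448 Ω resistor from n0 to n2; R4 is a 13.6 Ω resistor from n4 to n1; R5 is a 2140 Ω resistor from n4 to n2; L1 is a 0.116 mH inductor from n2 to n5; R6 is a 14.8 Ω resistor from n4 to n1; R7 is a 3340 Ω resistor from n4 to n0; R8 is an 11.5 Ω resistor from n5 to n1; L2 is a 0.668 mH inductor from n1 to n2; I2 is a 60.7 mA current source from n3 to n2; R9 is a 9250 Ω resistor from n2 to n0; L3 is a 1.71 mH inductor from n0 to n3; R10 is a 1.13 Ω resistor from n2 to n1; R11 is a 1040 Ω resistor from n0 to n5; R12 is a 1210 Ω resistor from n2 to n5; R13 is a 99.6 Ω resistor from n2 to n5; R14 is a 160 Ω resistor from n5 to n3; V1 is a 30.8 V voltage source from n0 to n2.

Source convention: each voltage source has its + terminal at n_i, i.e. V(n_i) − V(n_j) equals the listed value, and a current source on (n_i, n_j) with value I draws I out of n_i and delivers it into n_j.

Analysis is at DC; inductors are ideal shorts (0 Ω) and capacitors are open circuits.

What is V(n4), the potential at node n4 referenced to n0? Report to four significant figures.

-15.54 V

Apply KCL at each of the 5 non-ground nodes and solve the resulting linear system.
Node n1: branches {C1, R4, R6, R8, L2, R10} → V_1 = -30.80
Node n2: branches {C1, I1, R3, R5, L1, L2, I2, R9, R10, R12, R13, V1} → V_2 = -30.80
Node n3: branches {R2, I2, L3, R14} → V_3 = 0.000
Node n4: branches {R1, R2, R4, R5, R6, R7} → V_4 = -15.54
Node n5: branches {I1, L1, R8, R11, R12, R13, R14} → V_5 = -30.80
Source currents: i(L1)=0.09088, i(L2)=2.153, i(L3)=0.2559, i(V1)=-2.515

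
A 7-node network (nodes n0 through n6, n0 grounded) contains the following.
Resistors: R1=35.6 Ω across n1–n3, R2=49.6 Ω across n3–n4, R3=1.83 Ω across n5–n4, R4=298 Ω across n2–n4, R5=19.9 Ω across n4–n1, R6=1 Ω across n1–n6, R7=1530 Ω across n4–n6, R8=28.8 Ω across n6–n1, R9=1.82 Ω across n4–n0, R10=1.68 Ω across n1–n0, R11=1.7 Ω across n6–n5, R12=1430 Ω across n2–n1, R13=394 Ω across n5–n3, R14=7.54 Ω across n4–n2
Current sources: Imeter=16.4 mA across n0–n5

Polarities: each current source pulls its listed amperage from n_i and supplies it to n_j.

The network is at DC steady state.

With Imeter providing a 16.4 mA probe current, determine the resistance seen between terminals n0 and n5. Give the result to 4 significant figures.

Element admittances at DC:
  Y(R1) = 0.02809 S between n1,n3
  Y(R2) = 0.02016 S between n3,n4
  Y(R3) = 0.5464 S between n5,n4
  Y(R4) = 0.003356 S between n2,n4
  Y(R5) = 0.05025 S between n4,n1
  Y(R6) = 1.000 S between n1,n6
  Y(R7) = 0.0006536 S between n4,n6
  Y(R8) = 0.03472 S between n6,n1
  Y(R9) = 0.5495 S between n4,n0
  Y(R10) = 0.5952 S between n1,n0
  Y(R11) = 0.5882 S between n6,n5
  Y(R12) = 0.0006993 S between n2,n1
  Y(R13) = 0.002538 S between n5,n3
  Y(R14) = 0.1326 S between n4,n2
  Imeter: injects 0.0164 A into n5 (from n0)
Assemble and solve the 6×6 MNA system:
  V(n1)=0.01277  V(n2)=0.01599  V(n3)=0.01504  V(n4)=0.01601  V(n5)=0.03244  V(n6)=0.01990

R_eq = 1.978 Ω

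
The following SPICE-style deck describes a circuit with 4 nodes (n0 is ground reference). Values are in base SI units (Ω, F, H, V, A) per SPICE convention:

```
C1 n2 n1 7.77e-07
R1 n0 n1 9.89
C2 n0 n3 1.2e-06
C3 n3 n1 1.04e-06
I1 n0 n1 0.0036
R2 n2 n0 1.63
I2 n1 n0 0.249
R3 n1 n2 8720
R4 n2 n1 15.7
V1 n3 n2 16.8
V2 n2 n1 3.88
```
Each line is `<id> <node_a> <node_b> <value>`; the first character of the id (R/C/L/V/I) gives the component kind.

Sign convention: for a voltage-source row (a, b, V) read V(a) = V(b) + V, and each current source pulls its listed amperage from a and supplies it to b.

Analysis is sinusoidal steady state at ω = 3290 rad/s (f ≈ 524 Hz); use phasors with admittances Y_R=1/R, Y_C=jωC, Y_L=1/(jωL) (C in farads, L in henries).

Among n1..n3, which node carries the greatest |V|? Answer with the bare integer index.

MNA unknowns: 3 node voltages V₁..V_3 plus 2 source currents (V1, V2)
C1: Y=0.000+0.002556j on G[2,1]
R1: Y=0.1011+0.000j on G[0,1]
C2: Y=0.000+0.003948j on G[0,3]
C3: Y=0.000+0.003422j on G[3,1]
I1: z[0]−=0.0036, z[1]+=0.0036
R2: Y=0.6135+0.000j on G[2,0]
I2: z[1]−=0.249, z[0]+=0.249
R3: Y=0.0001147+0.000j on G[1,2]
R4: Y=0.06369+0.000j on G[2,1]
V1: row V3−V2=16.8, i_V1 at 3,2
V2: row V2−V1=3.88, i_V2 at 2,1
solve → V1=-3.675-0.09395j, V2=0.2051-0.09395j, V3=17.01-0.09395j
aux → i_V1=-0.0003709-0.1379j, i_V2=-0.3738-0.09018j

3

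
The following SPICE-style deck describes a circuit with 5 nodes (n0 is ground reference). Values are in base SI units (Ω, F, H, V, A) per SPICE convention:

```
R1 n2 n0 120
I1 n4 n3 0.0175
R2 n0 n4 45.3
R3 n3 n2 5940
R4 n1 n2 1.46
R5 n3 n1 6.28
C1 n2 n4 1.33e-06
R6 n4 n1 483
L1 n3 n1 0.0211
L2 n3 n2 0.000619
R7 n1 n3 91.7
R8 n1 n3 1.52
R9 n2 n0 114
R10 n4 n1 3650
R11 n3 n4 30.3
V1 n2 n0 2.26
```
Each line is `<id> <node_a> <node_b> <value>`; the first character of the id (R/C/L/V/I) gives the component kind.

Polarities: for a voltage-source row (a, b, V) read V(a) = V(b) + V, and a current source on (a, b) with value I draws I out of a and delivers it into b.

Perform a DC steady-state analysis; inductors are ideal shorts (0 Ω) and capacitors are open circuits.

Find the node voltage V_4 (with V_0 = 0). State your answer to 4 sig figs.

MNA unknowns: 4 node voltages V₁..V_4 plus 3 source currents (L1, L2, V1)
R1: Y=0.008333 on G[2,0]
I1: z[4]−=0.0175, z[3]+=0.0175
R2: Y=0.02208 on G[0,4]
R3: Y=0.0001684 on G[3,2]
R4: Y=0.6849 on G[1,2]
R5: Y=0.1592 on G[3,1]
C1: Y=0.000 on G[2,4]
R6: Y=0.002070 on G[4,1]
L1: row V3−V1=0, i_L1 at 3,1
L2: row V3−V2=0, i_L2 at 3,2
R7: Y=0.01091 on G[1,3]
R8: Y=0.6579 on G[1,3]
R9: Y=0.008772 on G[2,0]
R10: Y=0.0002740 on G[4,1]
R11: Y=0.03300 on G[3,4]
V1: row V2−V0=2.26, i_V1 at 2,0
solve → V1=2.260, V2=2.260, V3=2.260, V4=1.086
aux → i_L1=0.002751, i_L2=-0.02398, i_V1=-0.06264

1.086 V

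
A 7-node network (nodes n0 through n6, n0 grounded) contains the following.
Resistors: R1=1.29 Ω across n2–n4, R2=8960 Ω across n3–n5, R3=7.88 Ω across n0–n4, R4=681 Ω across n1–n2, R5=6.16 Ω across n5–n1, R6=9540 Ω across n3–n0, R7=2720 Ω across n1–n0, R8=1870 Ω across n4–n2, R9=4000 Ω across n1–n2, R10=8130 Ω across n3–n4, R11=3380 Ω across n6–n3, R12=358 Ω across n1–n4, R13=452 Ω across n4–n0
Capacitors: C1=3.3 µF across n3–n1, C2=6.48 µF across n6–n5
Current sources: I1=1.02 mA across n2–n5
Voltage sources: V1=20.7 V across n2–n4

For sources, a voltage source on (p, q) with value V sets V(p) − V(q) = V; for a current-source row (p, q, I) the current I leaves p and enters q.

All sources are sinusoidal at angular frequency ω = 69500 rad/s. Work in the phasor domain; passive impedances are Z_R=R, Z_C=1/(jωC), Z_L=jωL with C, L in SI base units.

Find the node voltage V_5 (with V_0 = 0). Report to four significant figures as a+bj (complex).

Element admittances at ω=69500 rad/s:
  Y(R1) = 0.7752+0.000j S between n2,n4
  Y(R2) = 0.0001116+0.000j S between n3,n5
  Y(R3) = 0.1269+0.000j S between n0,n4
  Y(C1) = 0.000+0.2293j S between n3,n1
  Y(R4) = 0.001468+0.000j S between n1,n2
  Y(R5) = 0.1623+0.000j S between n5,n1
  Y(C2) = 0.000+0.4504j S between n6,n5
  Y(R6) = 0.0001048+0.000j S between n3,n0
  Y(R7) = 0.0003676+0.000j S between n1,n0
  Y(R8) = 0.0005348+0.000j S between n4,n2
  Y(R9) = 0.0002500+0.000j S between n1,n2
  Y(R10) = 0.0001230+0.000j S between n3,n4
  Y(R11) = 0.0002959+0.000j S between n6,n3
  Y(R12) = 0.002793+0.000j S between n1,n4
  I1: injects 0.00102 A into n5 (from n2)
  Y(R13) = 0.002212+0.000j S between n4,n0
  V1: constraint V(n2)−V(n4) = 20.7
Assemble and solve the 7×7 MNA system:
  V(n1)=7.141-0.0003207j  V(n2)=20.67-4.587e-06j  V(n3)=7.141+0.006776j  V(n4)=-0.02613-4.587e-06j  V(n5)=7.147-0.0003030j  V(n6)=7.147-0.0002988j
  i(V1)=-16.08-5.432e-07j

7.147-0.0003030j V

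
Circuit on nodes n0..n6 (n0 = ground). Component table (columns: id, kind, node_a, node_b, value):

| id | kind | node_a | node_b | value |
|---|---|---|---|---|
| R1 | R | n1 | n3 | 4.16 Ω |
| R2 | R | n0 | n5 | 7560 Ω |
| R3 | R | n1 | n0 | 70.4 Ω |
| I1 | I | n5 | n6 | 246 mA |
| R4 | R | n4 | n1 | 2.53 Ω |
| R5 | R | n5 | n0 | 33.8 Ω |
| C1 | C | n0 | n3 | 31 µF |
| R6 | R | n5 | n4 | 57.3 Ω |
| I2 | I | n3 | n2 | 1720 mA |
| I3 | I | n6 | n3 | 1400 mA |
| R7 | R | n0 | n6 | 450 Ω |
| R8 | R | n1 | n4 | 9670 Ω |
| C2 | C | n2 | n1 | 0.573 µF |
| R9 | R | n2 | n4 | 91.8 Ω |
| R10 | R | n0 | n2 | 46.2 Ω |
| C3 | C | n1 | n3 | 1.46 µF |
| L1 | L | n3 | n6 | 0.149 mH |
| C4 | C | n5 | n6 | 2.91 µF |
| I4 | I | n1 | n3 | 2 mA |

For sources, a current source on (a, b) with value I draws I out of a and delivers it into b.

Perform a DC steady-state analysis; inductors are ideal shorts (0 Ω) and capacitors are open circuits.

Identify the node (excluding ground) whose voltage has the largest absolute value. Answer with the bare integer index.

Element admittances at DC:
  Y(R1) = 0.2404 S between n1,n3
  Y(R2) = 0.0001323 S between n0,n5
  Y(R3) = 0.01420 S between n1,n0
  I1: injects 0.246 A into n6 (from n5)
  Y(R4) = 0.3953 S between n4,n1
  Y(R5) = 0.02959 S between n5,n0
  Y(C1) = 0.000 S between n0,n3
  Y(R6) = 0.01745 S between n5,n4
  I2: injects 1.72 A into n2 (from n3)
  I3: injects 1.4 A into n3 (from n6)
  Y(R7) = 0.002222 S between n0,n6
  Y(R8) = 0.0001034 S between n1,n4
  Y(C2) = 0.000 S between n2,n1
  Y(R9) = 0.01089 S between n2,n4
  Y(R10) = 0.02165 S between n0,n2
  Y(C3) = 0.000 S between n1,n3
  L1: short n3↔n6 (DC inductor)
  Y(C4) = 0.000 S between n5,n6
  I4: injects 0.002 A into n3 (from n1)
Assemble and solve the 7×7 MNA system:
  V(n1)=-29.46  V(n2)=43.82  V(n3)=-35.26  V(n4)=-26.99  V(n5)=-15.20  V(n6)=-35.26
  i(L1)=1.076

2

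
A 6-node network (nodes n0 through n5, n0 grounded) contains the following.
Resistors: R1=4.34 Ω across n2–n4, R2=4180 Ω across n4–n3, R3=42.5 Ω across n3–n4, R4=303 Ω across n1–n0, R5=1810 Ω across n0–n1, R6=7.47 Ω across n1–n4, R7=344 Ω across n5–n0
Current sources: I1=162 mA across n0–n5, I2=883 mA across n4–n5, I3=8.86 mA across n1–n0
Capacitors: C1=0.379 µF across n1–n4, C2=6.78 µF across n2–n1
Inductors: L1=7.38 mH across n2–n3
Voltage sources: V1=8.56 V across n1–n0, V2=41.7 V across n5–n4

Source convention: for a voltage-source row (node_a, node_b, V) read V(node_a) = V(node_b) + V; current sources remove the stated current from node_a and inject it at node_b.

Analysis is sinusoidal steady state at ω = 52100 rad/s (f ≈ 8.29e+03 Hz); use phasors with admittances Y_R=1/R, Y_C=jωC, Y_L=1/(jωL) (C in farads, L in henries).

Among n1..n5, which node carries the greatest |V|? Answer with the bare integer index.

Element admittances at ω=52100 rad/s:
  Y(R1) = 0.2304+0.000j S between n2,n4
  I1: injects 0.162 A into n5 (from n0)
  Y(R2) = 0.0002392+0.000j S between n4,n3
  Y(R3) = 0.02353+0.000j S between n3,n4
  I2: injects 0.883 A into n5 (from n4)
  Y(R4) = 0.003300+0.000j S between n1,n0
  I3: injects 0.00886 A into n0 (from n1)
  Y(R5) = 0.0005525+0.000j S between n0,n1
  Y(C1) = 0.000+0.01975j S between n1,n4
  Y(R6) = 0.1339+0.000j S between n1,n4
  Y(L1) = 0.000-0.002601j S between n2,n3
  Y(C2) = 0.000+0.3532j S between n2,n1
  Y(R7) = 0.002907+0.000j S between n5,n0
  V1: constraint V(n1)−V(n0) = 8.56
  V2: constraint V(n5)−V(n4) = 41.7
Assemble and solve the 7×7 MNA system:
  V(n1)=8.560+0.000j  V(n2)=8.565-0.02646j  V(n3)=8.604-0.01448j  V(n4)=8.605-0.01876j  V(n5)=50.31-0.01876j
  i(V1)=-0.02608+5.452e-05j  i(V2)=0.8988+5.452e-05j

5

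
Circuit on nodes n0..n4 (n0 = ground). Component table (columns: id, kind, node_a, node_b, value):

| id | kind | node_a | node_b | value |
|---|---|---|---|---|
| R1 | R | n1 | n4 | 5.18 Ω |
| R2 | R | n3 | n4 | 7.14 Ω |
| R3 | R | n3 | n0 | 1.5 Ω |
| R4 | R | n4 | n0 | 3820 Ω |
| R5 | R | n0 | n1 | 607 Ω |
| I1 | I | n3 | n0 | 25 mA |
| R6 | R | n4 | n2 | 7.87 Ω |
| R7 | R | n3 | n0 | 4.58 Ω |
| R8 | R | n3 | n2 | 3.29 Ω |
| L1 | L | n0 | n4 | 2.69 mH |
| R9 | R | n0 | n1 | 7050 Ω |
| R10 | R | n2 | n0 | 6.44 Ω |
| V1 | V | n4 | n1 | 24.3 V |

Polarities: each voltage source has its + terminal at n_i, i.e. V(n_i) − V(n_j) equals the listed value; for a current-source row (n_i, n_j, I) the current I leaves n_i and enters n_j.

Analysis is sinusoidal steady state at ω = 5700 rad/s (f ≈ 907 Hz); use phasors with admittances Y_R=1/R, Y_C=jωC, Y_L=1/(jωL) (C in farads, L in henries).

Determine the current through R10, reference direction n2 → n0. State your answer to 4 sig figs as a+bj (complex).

0.006544+0.002623j A

Element admittances at ω=5700 rad/s:
  Y(R1) = 0.1931+0.000j S between n1,n4
  Y(R2) = 0.1401+0.000j S between n3,n4
  Y(R3) = 0.6667+0.000j S between n3,n0
  Y(R4) = 0.0002618+0.000j S between n4,n0
  Y(R5) = 0.001647+0.000j S between n0,n1
  I1: injects 0.025 A into n0 (from n3)
  Y(R6) = 0.1271+0.000j S between n4,n2
  Y(R7) = 0.2183+0.000j S between n3,n0
  Y(R8) = 0.3040+0.000j S between n3,n2
  Y(L1) = 0.000-0.06522j S between n0,n4
  Y(R9) = 0.0001418+0.000j S between n0,n1
  Y(R10) = 0.1553+0.000j S between n2,n0
  V1: constraint V(n4)−V(n1) = 24.3
Assemble and solve the 5×5 MNA system:
  V(n1)=-24.13+0.05487j  V(n2)=0.04215+0.01689j  V(n3)=0.009042+0.009646j  V(n4)=0.1728+0.05487j
  i(V1)=-4.734+9.818e-05j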